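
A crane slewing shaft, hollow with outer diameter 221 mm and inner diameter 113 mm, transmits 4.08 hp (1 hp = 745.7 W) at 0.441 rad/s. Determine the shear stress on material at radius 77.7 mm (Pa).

ω = 0.441 rad/s, so T = P/ω = 4.08×745.7 / 0.4410 = 6899 N·m.
J = π(d_o⁴ − d_i⁴)/32 = π(0.221⁴ − 0.113⁴)/32 = 2.182×10^-4 m⁴.
Shear stress varies linearly with radius: τ = T·r/J = 6899 × 0.0777 / 2.182×10^-4 = 2.457×10^6 Pa.

2.46e6 Pa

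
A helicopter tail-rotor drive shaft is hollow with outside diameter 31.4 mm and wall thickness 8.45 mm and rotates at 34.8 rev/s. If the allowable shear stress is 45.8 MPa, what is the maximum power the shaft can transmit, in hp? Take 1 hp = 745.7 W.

J = π(d_o⁴ − d_i⁴)/32 = π(0.0314⁴ − 0.0145⁴)/32 = 9.110×10^-8 m⁴.
T_max = τ_allow·J/r = 4.58×10^7 × 9.110×10^-8 / 0.0157 = 265.7 N·m.
ω = 2π·34.8 = 218.7 rad/s, so P_max = T_max·ω = 5.811×10^4 W.

77.9 hp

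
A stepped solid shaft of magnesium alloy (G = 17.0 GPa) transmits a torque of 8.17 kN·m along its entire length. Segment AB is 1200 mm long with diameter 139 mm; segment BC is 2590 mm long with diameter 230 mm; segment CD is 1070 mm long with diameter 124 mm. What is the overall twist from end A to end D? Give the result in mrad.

42.4 mrad

J_AB = π(0.139)⁴/32 = 3.66×10^-5 m⁴; J_BC = π(0.230)⁴/32 = 2.75×10^-4 m⁴; J_CD = π(0.124)⁴/32 = 2.32×10^-5 m⁴.
θ = (T/G)·Σ L_i/J_i = (8170/17.0×10⁹)·(1.20/3.66×10^-5 + 2.59/2.75×10^-4 + 1.07/2.32×10^-5) = 0.04242 rad.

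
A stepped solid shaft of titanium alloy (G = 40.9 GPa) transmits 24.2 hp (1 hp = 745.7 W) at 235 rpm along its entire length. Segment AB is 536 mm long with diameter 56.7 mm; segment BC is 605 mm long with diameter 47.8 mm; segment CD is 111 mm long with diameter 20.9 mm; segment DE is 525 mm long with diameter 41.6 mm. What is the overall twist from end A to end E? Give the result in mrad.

169 mrad

ω = 2π·235/60 = 24.61 rad/s, so T = P/ω = 24.2×745.7 / 24.61 = 733.3 N·m.
J_AB = π(0.0567)⁴/32 = 1.01×10^-6 m⁴; J_BC = π(0.0478)⁴/32 = 5.13×10^-7 m⁴; J_CD = π(0.0209)⁴/32 = 1.87×10^-8 m⁴; J_DE = π(0.0416)⁴/32 = 2.94×10^-7 m⁴.
θ = (T/G)·Σ L_i/J_i = (733.3/40.9×10⁹)·(0.536/1.01×10^-6 + 0.605/5.13×10^-7 + 0.111/1.87×10^-8 + 0.525/2.94×10^-7) = 0.1689 rad.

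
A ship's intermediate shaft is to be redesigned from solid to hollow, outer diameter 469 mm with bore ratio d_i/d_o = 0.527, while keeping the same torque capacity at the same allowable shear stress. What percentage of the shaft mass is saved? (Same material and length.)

Equal τ_max and T ⇒ the solid shaft needs d_s³ = d_o³(1−k⁴), so d_s = 469·(1−0.527⁴)^(1/3) = 456.6 mm.
Area ratio A_h/A_s = d_o²(1−k²)/d_s² = (1−k²)/(1−k⁴)^(2/3) = 0.7620.
Mass saving = 1 − 0.7620 = 23.8 %.

23.8 %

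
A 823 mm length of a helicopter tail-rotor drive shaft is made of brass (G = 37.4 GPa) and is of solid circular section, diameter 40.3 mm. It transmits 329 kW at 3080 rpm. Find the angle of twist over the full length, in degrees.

4.97°

ω = 2π·3080/60 = 322.5 rad/s, so T = P/ω = 329×10³ / 322.5 = 1020 N·m.
J = πd⁴/32 = π(0.0403)⁴/32 = 2.590×10^-7 m⁴.
θ = T·L/(G·J) = 1020 × 0.823 / (37.4×10⁹ × 2.590×10^-7) = 0.08668 rad.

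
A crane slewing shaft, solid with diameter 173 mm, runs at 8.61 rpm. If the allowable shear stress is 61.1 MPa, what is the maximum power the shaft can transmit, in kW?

J = πd⁴/32 = π(0.173)⁴/32 = 8.794×10^-5 m⁴.
T_max = τ_allow·J/r = 6.11×10^7 × 8.794×10^-5 / 0.0865 = 62120 N·m.
ω = 2π·8.61/60 = 0.9016 rad/s, so P_max = T_max·ω = 5.601×10^4 W.

56.0 kW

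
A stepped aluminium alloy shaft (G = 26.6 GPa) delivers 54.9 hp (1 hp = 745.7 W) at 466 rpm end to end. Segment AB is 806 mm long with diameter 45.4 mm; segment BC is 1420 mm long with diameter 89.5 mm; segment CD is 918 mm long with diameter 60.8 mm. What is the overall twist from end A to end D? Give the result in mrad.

ω = 2π·466/60 = 48.80 rad/s, so T = P/ω = 54.9×745.7 / 48.80 = 838.9 N·m.
J_AB = π(0.0454)⁴/32 = 4.17×10^-7 m⁴; J_BC = π(0.0895)⁴/32 = 6.30×10^-6 m⁴; J_CD = π(0.0608)⁴/32 = 1.34×10^-6 m⁴.
θ = (T/G)·Σ L_i/J_i = (838.9/26.6×10⁹)·(0.806/4.17×10^-7 + 1.42/6.30×10^-6 + 0.918/1.34×10^-6) = 0.08964 rad.

89.6 mrad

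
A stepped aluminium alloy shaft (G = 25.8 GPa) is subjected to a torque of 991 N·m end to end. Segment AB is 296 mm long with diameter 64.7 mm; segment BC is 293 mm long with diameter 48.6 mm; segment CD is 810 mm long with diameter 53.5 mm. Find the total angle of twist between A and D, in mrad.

65.8 mrad

J_AB = π(0.0647)⁴/32 = 1.72×10^-6 m⁴; J_BC = π(0.0486)⁴/32 = 5.48×10^-7 m⁴; J_CD = π(0.0535)⁴/32 = 8.04×10^-7 m⁴.
θ = (T/G)·Σ L_i/J_i = (991.0/25.8×10⁹)·(0.296/1.72×10^-6 + 0.293/5.48×10^-7 + 0.810/8.04×10^-7) = 0.06584 rad.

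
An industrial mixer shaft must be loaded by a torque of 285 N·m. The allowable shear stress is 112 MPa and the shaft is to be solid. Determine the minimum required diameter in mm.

23.5 mm

For a solid shaft τ_max = 16T/(πd³), so d = (16T/(π τ_allow))^(1/3) = (16·285.0/(π·1.12×10^8))^(1/3) = 0.02349 m.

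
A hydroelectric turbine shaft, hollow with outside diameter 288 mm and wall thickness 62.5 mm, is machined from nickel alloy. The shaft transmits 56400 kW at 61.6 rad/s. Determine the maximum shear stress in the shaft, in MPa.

ω = 61.6 rad/s, so T = P/ω = 56400×10³ / 61.60 = 915600 N·m.
J = π(d_o⁴ − d_i⁴)/32 = π(0.288⁴ − 0.163⁴)/32 = 6.061×10^-4 m⁴.
τ_max = T·r/J = 915600 × 0.144 / 6.061×10^-4 = 2.175×10^8 Pa.

218 MPa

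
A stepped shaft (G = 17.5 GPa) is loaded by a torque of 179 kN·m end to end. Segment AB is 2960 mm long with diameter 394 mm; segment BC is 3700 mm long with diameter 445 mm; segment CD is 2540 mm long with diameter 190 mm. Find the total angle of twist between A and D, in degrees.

J_AB = π(0.394)⁴/32 = 2.37×10^-3 m⁴; J_BC = π(0.445)⁴/32 = 3.85×10^-3 m⁴; J_CD = π(0.190)⁴/32 = 1.28×10^-4 m⁴.
θ = (T/G)·Σ L_i/J_i = (179000/17.5×10⁹)·(2.96/2.37×10^-3 + 3.70/3.85×10^-3 + 2.54/1.28×10^-4) = 0.2257 rad.

12.9°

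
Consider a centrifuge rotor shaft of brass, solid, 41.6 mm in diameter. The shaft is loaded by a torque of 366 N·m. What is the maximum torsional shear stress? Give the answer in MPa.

25.9 MPa

J = πd⁴/32 = π(0.0416)⁴/32 = 2.940×10^-7 m⁴.
τ_max = T·r/J = 366.0 × 0.0208 / 2.940×10^-7 = 2.589×10^7 Pa.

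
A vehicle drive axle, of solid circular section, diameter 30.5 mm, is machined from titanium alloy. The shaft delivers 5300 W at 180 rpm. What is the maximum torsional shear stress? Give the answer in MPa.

50.5 MPa

ω = 2π·180/60 = 18.85 rad/s, so T = P/ω = 5300 / 18.85 = 281.2 N·m.
J = πd⁴/32 = π(0.0305)⁴/32 = 8.496×10^-8 m⁴.
τ_max = T·r/J = 281.2 × 0.0152 / 8.496×10^-8 = 5.047×10^7 Pa.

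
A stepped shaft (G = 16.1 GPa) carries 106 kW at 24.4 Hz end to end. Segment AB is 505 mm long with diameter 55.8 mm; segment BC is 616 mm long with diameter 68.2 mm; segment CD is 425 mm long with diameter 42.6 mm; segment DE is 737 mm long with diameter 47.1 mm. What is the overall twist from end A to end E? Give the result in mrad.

157 mrad

ω = 2π·24.4 = 153.3 rad/s, so T = P/ω = 106×10³ / 153.3 = 691.4 N·m.
J_AB = π(0.0558)⁴/32 = 9.52×10^-7 m⁴; J_BC = π(0.0682)⁴/32 = 2.12×10^-6 m⁴; J_CD = π(0.0426)⁴/32 = 3.23×10^-7 m⁴; J_DE = π(0.0471)⁴/32 = 4.83×10^-7 m⁴.
θ = (T/G)·Σ L_i/J_i = (691.4/16.1×10⁹)·(0.505/9.52×10^-7 + 0.616/2.12×10^-6 + 0.425/3.23×10^-7 + 0.737/4.83×10^-7) = 0.1572 rad.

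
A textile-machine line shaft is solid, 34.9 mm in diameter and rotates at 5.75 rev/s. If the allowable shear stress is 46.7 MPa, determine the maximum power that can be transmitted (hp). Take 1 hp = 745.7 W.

18.9 hp

J = πd⁴/32 = π(0.0349)⁴/32 = 1.456×10^-7 m⁴.
T_max = τ_allow·J/r = 4.67×10^7 × 1.456×10^-7 / 0.0175 = 389.8 N·m.
ω = 2π·5.75 = 36.13 rad/s, so P_max = T_max·ω = 1.408×10^4 W.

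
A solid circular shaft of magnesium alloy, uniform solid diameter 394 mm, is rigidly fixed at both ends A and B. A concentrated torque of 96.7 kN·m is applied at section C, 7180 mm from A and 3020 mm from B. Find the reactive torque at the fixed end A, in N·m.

With uniform GJ and both ends fixed, compatibility θ_AC = θ_CB gives T_A·a = T_B·b, together with T_A + T_B = T₀.
T_A = T₀·b/(a+b) = 96700·3020/10200 = 28630 N·m; T_B = 68070 N·m.

28600 N·m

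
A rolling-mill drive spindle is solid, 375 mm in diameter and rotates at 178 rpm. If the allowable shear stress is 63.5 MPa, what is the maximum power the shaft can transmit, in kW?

12300 kW

J = πd⁴/32 = π(0.375)⁴/32 = 1.941×10^-3 m⁴.
T_max = τ_allow·J/r = 6.35×10^7 × 1.941×10^-3 / 0.188 = 657500 N·m.
ω = 2π·178/60 = 18.64 rad/s, so P_max = T_max·ω = 1.226×10^7 W.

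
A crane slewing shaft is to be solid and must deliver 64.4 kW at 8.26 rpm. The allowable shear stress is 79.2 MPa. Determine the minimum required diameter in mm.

ω = 2π·8.26/60 = 0.8650 rad/s, so T = P/ω = 64.4×10³ / 0.8650 = 74450 N·m.
For a solid shaft τ_max = 16T/(πd³), so d = (16T/(π τ_allow))^(1/3) = (16·74450/(π·7.92×10^7))^(1/3) = 0.1685 m.

169 mm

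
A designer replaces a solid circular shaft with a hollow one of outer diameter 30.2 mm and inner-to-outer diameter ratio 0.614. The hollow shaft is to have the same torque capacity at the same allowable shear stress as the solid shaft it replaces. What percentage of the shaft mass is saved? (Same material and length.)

Equal τ_max and T ⇒ the solid shaft needs d_s³ = d_o³(1−k⁴), so d_s = 30.2·(1−0.614⁴)^(1/3) = 28.70 mm.
Area ratio A_h/A_s = d_o²(1−k²)/d_s² = (1−k²)/(1−k⁴)^(2/3) = 0.6900.
Mass saving = 1 − 0.6900 = 31.0 %.

31.0 %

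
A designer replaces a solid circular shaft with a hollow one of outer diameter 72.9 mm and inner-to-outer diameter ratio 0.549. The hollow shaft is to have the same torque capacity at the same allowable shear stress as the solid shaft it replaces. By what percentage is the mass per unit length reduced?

25.6 %

Equal τ_max and T ⇒ the solid shaft needs d_s³ = d_o³(1−k⁴), so d_s = 72.9·(1−0.549⁴)^(1/3) = 70.62 mm.
Area ratio A_h/A_s = d_o²(1−k²)/d_s² = (1−k²)/(1−k⁴)^(2/3) = 0.7444.
Mass saving = 1 − 0.7444 = 25.6 %.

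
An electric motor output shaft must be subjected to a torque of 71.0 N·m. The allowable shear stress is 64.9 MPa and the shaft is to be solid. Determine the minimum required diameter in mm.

17.7 mm

For a solid shaft τ_max = 16T/(πd³), so d = (16T/(π τ_allow))^(1/3) = (16·71.00/(π·6.49×10^7))^(1/3) = 0.01773 m.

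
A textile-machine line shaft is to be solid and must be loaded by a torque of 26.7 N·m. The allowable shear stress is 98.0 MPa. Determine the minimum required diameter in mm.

For a solid shaft τ_max = 16T/(πd³), so d = (16T/(π τ_allow))^(1/3) = (16·26.70/(π·9.80×10^7))^(1/3) = 0.01115 m.

11.2 mm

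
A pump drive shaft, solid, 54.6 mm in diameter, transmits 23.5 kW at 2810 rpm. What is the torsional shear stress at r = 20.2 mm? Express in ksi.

0.268 ksi

ω = 2π·2810/60 = 294.3 rad/s, so T = P/ω = 23.5×10³ / 294.3 = 79.86 N·m.
J = πd⁴/32 = π(0.0546)⁴/32 = 8.725×10^-7 m⁴.
Shear stress varies linearly with radius: τ = T·r/J = 79.86 × 0.0202 / 8.725×10^-7 = 1.849×10^6 Pa.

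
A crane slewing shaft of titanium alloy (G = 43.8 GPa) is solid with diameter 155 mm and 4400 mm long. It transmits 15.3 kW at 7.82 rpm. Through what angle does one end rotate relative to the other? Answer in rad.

0.0331 rad

ω = 2π·7.82/60 = 0.8189 rad/s, so T = P/ω = 15.3×10³ / 0.8189 = 18680 N·m.
J = πd⁴/32 = π(0.155)⁴/32 = 5.667×10^-5 m⁴.
θ = T·L/(G·J) = 18680 × 4.40 / (43.8×10⁹ × 5.667×10^-5) = 0.03312 rad.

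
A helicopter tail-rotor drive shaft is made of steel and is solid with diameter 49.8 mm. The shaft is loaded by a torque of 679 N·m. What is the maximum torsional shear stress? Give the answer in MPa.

28.0 MPa

J = πd⁴/32 = π(0.0498)⁴/32 = 6.038×10^-7 m⁴.
τ_max = T·r/J = 679.0 × 0.0249 / 6.038×10^-7 = 2.800×10^7 Pa.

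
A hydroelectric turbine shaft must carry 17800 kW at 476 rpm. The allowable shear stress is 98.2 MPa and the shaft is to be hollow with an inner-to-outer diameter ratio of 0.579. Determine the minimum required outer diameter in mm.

275 mm

ω = 2π·476/60 = 49.85 rad/s, so T = P/ω = 17800×10³ / 49.85 = 357100 N·m.
For a hollow shaft with d_i/d_o = 0.579: τ_max = 16T/(π d_o³ (1−k⁴)), so d_o = [16T/(π τ_allow (1−k⁴))]^(1/3) = [16·357100/(π·9.82×10^7·0.8876)]^(1/3) = 0.2753 m.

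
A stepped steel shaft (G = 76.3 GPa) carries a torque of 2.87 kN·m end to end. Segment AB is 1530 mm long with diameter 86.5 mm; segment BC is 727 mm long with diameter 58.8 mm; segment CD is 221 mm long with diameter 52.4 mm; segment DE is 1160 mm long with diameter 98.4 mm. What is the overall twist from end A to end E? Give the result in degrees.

2.85°

J_AB = π(0.0865)⁴/32 = 5.50×10^-6 m⁴; J_BC = π(0.0588)⁴/32 = 1.17×10^-6 m⁴; J_CD = π(0.0524)⁴/32 = 7.40×10^-7 m⁴; J_DE = π(0.0984)⁴/32 = 9.20×10^-6 m⁴.
θ = (T/G)·Σ L_i/J_i = (2870/76.3×10⁹)·(1.53/5.50×10^-6 + 0.727/1.17×10^-6 + 0.221/7.40×10^-7 + 1.16/9.20×10^-6) = 0.04974 rad.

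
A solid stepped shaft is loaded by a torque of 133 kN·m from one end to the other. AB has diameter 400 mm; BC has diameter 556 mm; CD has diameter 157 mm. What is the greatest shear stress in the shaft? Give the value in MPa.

175 MPa

Under the same torque, τ_max = 16T/(πd³) is largest where d is smallest — segment CD (d = 157 mm).
τ_max = 16·133000/(π·(0.157)³) = 1.750×10^8 Pa.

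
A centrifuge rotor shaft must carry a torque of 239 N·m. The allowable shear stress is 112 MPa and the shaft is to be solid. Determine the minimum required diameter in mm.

For a solid shaft τ_max = 16T/(πd³), so d = (16T/(π τ_allow))^(1/3) = (16·239.0/(π·1.12×10^8))^(1/3) = 0.02215 m.

22.2 mm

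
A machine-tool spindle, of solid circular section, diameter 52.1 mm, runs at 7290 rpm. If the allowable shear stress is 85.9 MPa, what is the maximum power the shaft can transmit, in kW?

J = πd⁴/32 = π(0.0521)⁴/32 = 7.234×10^-7 m⁴.
T_max = τ_allow·J/r = 8.59×10^7 × 7.234×10^-7 / 0.0261 = 2385 N·m.
ω = 2π·7290/60 = 763.4 rad/s, so P_max = T_max·ω = 1.821×10^6 W.

1820 kW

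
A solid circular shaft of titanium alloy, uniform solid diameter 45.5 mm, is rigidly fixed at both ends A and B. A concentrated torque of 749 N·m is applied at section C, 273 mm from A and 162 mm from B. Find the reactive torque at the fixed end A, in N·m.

With uniform GJ and both ends fixed, compatibility θ_AC = θ_CB gives T_A·a = T_B·b, together with T_A + T_B = T₀.
T_A = T₀·b/(a+b) = 749.0·162/435.0 = 278.9 N·m; T_B = 470.1 N·m.

279 N·m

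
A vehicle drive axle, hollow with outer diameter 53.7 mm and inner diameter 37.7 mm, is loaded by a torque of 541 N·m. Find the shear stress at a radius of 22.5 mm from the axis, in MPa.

19.7 MPa

J = π(d_o⁴ − d_i⁴)/32 = π(0.0537⁴ − 0.0377⁴)/32 = 6.181×10^-7 m⁴.
Shear stress varies linearly with radius: τ = T·r/J = 541.0 × 0.0225 / 6.181×10^-7 = 1.969×10^7 Pa.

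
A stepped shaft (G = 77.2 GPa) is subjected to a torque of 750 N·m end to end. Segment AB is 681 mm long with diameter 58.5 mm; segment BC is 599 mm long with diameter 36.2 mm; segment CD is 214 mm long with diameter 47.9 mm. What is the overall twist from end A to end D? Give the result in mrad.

44.3 mrad

J_AB = π(0.0585)⁴/32 = 1.15×10^-6 m⁴; J_BC = π(0.0362)⁴/32 = 1.69×10^-7 m⁴; J_CD = π(0.0479)⁴/32 = 5.17×10^-7 m⁴.
θ = (T/G)·Σ L_i/J_i = (750.0/77.2×10⁹)·(0.681/1.15×10^-6 + 0.599/1.69×10^-7 + 0.214/5.17×10^-7) = 0.04429 rad.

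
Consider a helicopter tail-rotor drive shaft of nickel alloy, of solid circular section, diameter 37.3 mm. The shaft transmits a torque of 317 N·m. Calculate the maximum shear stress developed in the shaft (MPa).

J = πd⁴/32 = π(0.0373)⁴/32 = 1.900×10^-7 m⁴.
τ_max = T·r/J = 317.0 × 0.0186 / 1.900×10^-7 = 3.111×10^7 Pa.

31.1 MPa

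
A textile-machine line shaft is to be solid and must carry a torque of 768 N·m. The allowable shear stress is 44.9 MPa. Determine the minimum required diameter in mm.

For a solid shaft τ_max = 16T/(πd³), so d = (16T/(π τ_allow))^(1/3) = (16·768.0/(π·4.49×10^7))^(1/3) = 0.04433 m.

44.3 mm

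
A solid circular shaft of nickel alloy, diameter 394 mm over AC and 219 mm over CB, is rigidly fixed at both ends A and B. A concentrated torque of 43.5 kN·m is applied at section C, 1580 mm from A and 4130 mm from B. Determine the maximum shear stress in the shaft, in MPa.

3.49 MPa

Compatibility: T_A·a/J_AC = T_B·b/J_CB with T_A + T_B = T₀.
J_AC = 2.37×10^-3 m⁴, J_CB = 2.26×10^-4 m⁴, so T_A = T₀·(J_AC/a)/((J_AC/a)+(J_CB/b)) = 41970 N·m, T_B = 1533 N·m.
τ in each portion: τ_AC = 3.49×10^6 Pa, τ_CB = 7.43×10^5 Pa; maximum is in AC.
τ_max = T_AC·r/J = 41970·0.197/2.37×10^-3 = 3.495×10^6 Pa.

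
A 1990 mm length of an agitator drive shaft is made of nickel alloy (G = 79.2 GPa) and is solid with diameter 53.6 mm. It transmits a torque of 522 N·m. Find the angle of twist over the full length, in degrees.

J = πd⁴/32 = π(0.0536)⁴/32 = 8.103×10^-7 m⁴.
θ = T·L/(G·J) = 522.0 × 1.99 / (79.2×10⁹ × 8.103×10^-7) = 0.01619 rad.

0.927°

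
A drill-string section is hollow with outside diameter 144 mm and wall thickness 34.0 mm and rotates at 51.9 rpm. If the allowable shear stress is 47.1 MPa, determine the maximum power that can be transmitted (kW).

138 kW

J = π(d_o⁴ − d_i⁴)/32 = π(0.144⁴ − 0.0760⁴)/32 = 3.894×10^-5 m⁴.
T_max = τ_allow·J/r = 4.71×10^7 × 3.894×10^-5 / 0.0720 = 25470 N·m.
ω = 2π·51.9/60 = 5.435 rad/s, so P_max = T_max·ω = 1.384×10^5 W.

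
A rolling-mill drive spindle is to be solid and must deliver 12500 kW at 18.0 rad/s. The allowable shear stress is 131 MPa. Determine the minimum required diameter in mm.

ω = 18.0 rad/s, so T = P/ω = 12500×10³ / 18.00 = 694400 N·m.
For a solid shaft τ_max = 16T/(πd³), so d = (16T/(π τ_allow))^(1/3) = (16·694400/(π·1.31×10^8))^(1/3) = 0.3000 m.

300 mm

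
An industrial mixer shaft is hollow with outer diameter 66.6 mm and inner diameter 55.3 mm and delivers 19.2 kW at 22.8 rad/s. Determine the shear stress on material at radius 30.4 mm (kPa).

ω = 22.8 rad/s, so T = P/ω = 19.2×10³ / 22.80 = 842.1 N·m.
J = π(d_o⁴ − d_i⁴)/32 = π(0.0666⁴ − 0.0553⁴)/32 = 1.013×10^-6 m⁴.
Shear stress varies linearly with radius: τ = T·r/J = 842.1 × 0.0304 / 1.013×10^-6 = 2.526×10^7 Pa.

25300 kPa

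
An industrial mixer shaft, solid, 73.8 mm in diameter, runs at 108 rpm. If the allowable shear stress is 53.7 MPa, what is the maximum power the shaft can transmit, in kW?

47.9 kW

J = πd⁴/32 = π(0.0738)⁴/32 = 2.912×10^-6 m⁴.
T_max = τ_allow·J/r = 5.37×10^7 × 2.912×10^-6 / 0.0369 = 4238 N·m.
ω = 2π·108/60 = 11.31 rad/s, so P_max = T_max·ω = 4.793×10^4 W.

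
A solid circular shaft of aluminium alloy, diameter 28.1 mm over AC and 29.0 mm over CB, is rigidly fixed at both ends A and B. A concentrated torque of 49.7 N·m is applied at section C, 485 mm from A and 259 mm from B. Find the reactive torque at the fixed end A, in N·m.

15.9 N·m

Compatibility: T_A·a/J_AC = T_B·b/J_CB with T_A + T_B = T₀.
J_AC = 6.12×10^-8 m⁴, J_CB = 6.94×10^-8 m⁴, so T_A = T₀·(J_AC/a)/((J_AC/a)+(J_CB/b)) = 15.91 N·m, T_B = 33.79 N·m.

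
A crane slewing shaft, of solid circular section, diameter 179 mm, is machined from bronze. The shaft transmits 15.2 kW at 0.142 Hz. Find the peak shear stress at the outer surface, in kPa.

ω = 2π·0.142 = 0.8922 rad/s, so T = P/ω = 15.2×10³ / 0.8922 = 17040 N·m.
J = πd⁴/32 = π(0.179)⁴/32 = 1.008×10^-4 m⁴.
τ_max = T·r/J = 17040 × 0.0895 / 1.008×10^-4 = 1.513×10^7 Pa.

15100 kPa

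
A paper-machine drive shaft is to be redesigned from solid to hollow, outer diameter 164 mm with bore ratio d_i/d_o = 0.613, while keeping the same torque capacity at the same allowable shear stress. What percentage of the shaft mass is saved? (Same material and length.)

30.9 %

Equal τ_max and T ⇒ the solid shaft needs d_s³ = d_o³(1−k⁴), so d_s = 164·(1−0.613⁴)^(1/3) = 155.9 mm.
Area ratio A_h/A_s = d_o²(1−k²)/d_s² = (1−k²)/(1−k⁴)^(2/3) = 0.6909.
Mass saving = 1 − 0.6909 = 30.9 %.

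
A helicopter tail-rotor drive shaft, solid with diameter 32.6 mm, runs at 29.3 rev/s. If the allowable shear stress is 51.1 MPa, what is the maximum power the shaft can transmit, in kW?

J = πd⁴/32 = π(0.0326)⁴/32 = 1.109×10^-7 m⁴.
T_max = τ_allow·J/r = 5.11×10^7 × 1.109×10^-7 / 0.0163 = 347.6 N·m.
ω = 2π·29.3 = 184.1 rad/s, so P_max = T_max·ω = 6.400×10^4 W.

64.0 kW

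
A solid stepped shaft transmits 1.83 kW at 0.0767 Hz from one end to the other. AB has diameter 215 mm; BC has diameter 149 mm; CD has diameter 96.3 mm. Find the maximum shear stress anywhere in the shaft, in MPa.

21.7 MPa

ω = 2π·0.0767 = 0.4819 rad/s, so T = P/ω = 1.83×10³ / 0.4819 = 3797 N·m.
Under the same torque, τ_max = 16T/(πd³) is largest where d is smallest — segment CD (d = 96.3 mm).
τ_max = 16·3797/(π·(0.0963)³) = 2.166×10^7 Pa.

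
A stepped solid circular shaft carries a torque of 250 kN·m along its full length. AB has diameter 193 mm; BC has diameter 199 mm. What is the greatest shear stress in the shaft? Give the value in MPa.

Under the same torque, τ_max = 16T/(πd³) is largest where d is smallest — segment AB (d = 193 mm).
τ_max = 16·250000/(π·(0.193)³) = 1.771×10^8 Pa.

177 MPa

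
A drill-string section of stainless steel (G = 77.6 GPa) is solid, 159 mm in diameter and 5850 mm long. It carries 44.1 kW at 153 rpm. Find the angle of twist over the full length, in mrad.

3.31 mrad

ω = 2π·153/60 = 16.02 rad/s, so T = P/ω = 44.1×10³ / 16.02 = 2752 N·m.
J = πd⁴/32 = π(0.159)⁴/32 = 6.275×10^-5 m⁴.
θ = T·L/(G·J) = 2752 × 5.85 / (77.6×10⁹ × 6.275×10^-5) = 3.307×10^-3 rad.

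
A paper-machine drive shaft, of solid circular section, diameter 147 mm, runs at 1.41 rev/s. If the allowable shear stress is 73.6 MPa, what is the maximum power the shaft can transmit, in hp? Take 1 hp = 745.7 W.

545 hp

J = πd⁴/32 = π(0.147)⁴/32 = 4.584×10^-5 m⁴.
T_max = τ_allow·J/r = 7.36×10^7 × 4.584×10^-5 / 0.0735 = 45900 N·m.
ω = 2π·1.41 = 8.859 rad/s, so P_max = T_max·ω = 4.067×10^5 W.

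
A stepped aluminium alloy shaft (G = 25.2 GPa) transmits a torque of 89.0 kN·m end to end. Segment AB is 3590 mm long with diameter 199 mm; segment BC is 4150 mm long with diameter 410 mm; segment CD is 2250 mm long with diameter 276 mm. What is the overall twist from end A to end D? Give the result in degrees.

5.82°

J_AB = π(0.199)⁴/32 = 1.54×10^-4 m⁴; J_BC = π(0.410)⁴/32 = 2.77×10^-3 m⁴; J_CD = π(0.276)⁴/32 = 5.70×10^-4 m⁴.
θ = (T/G)·Σ L_i/J_i = (89000/25.2×10⁹)·(3.59/1.54×10^-4 + 4.15/2.77×10^-3 + 2.25/5.70×10^-4) = 0.1016 rad.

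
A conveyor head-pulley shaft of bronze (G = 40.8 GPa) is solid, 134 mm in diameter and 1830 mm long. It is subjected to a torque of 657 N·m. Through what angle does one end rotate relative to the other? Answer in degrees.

0.0533°

J = πd⁴/32 = π(0.134)⁴/32 = 3.165×10^-5 m⁴.
θ = T·L/(G·J) = 657.0 × 1.83 / (40.8×10⁹ × 3.165×10^-5) = 9.310×10^-4 rad.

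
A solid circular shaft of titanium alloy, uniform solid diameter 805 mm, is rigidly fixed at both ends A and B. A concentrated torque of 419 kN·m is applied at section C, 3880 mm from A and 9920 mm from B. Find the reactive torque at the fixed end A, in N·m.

With uniform GJ and both ends fixed, compatibility θ_AC = θ_CB gives T_A·a = T_B·b, together with T_A + T_B = T₀.
T_A = T₀·b/(a+b) = 419000·9920/13800 = 301200 N·m; T_B = 117800 N·m.

301000 N·m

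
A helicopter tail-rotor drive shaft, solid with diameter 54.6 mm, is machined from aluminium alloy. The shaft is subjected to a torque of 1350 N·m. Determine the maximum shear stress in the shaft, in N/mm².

42.2 N/mm²

J = πd⁴/32 = π(0.0546)⁴/32 = 8.725×10^-7 m⁴.
τ_max = T·r/J = 1350 × 0.0273 / 8.725×10^-7 = 4.224×10^7 Pa.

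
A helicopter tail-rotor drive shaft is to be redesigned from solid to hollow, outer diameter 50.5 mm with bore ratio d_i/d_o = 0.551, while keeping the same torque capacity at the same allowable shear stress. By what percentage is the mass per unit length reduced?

Equal τ_max and T ⇒ the solid shaft needs d_s³ = d_o³(1−k⁴), so d_s = 50.5·(1−0.551⁴)^(1/3) = 48.90 mm.
Area ratio A_h/A_s = d_o²(1−k²)/d_s² = (1−k²)/(1−k⁴)^(2/3) = 0.7428.
Mass saving = 1 − 0.7428 = 25.7 %.

25.7 %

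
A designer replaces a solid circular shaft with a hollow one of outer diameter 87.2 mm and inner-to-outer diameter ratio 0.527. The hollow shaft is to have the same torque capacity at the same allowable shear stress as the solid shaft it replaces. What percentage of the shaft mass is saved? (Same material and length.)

23.8 %

Equal τ_max and T ⇒ the solid shaft needs d_s³ = d_o³(1−k⁴), so d_s = 87.2·(1−0.527⁴)^(1/3) = 84.90 mm.
Area ratio A_h/A_s = d_o²(1−k²)/d_s² = (1−k²)/(1−k⁴)^(2/3) = 0.7620.
Mass saving = 1 − 0.7620 = 23.8 %.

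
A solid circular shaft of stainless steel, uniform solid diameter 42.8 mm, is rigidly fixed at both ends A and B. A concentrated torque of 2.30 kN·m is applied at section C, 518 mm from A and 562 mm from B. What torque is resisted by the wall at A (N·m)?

1200 N·m

With uniform GJ and both ends fixed, compatibility θ_AC = θ_CB gives T_A·a = T_B·b, together with T_A + T_B = T₀.
T_A = T₀·b/(a+b) = 2300·562/1080 = 1197 N·m; T_B = 1103 N·m.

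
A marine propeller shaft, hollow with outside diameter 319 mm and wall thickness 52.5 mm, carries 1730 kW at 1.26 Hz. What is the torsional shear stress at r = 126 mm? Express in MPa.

34.0 MPa

ω = 2π·1.26 = 7.917 rad/s, so T = P/ω = 1730×10³ / 7.917 = 218500 N·m.
J = π(d_o⁴ − d_i⁴)/32 = π(0.319⁴ − 0.214⁴)/32 = 8.107×10^-4 m⁴.
Shear stress varies linearly with radius: τ = T·r/J = 218500 × 0.126 / 8.107×10^-4 = 3.396×10^7 Pa.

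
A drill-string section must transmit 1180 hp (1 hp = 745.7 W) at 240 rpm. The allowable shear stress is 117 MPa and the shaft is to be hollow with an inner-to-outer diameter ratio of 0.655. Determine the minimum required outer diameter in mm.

123 mm

ω = 2π·240/60 = 25.13 rad/s, so T = P/ω = 1180×745.7 / 25.13 = 35010 N·m.
For a hollow shaft with d_i/d_o = 0.655: τ_max = 16T/(π d_o³ (1−k⁴)), so d_o = [16T/(π τ_allow (1−k⁴))]^(1/3) = [16·35010/(π·1.17×10^8·0.8159)]^(1/3) = 0.1232 m.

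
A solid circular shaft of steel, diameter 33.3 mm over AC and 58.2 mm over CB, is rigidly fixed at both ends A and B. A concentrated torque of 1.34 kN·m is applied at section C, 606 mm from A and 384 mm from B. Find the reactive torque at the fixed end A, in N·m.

Compatibility: T_A·a/J_AC = T_B·b/J_CB with T_A + T_B = T₀.
J_AC = 1.21×10^-7 m⁴, J_CB = 1.13×10^-6 m⁴, so T_A = T₀·(J_AC/a)/((J_AC/a)+(J_CB/b)) = 85.21 N·m, T_B = 1255 N·m.

85.2 N·m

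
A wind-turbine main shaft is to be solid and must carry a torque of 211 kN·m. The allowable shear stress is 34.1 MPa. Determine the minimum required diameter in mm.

For a solid shaft τ_max = 16T/(πd³), so d = (16T/(π τ_allow))^(1/3) = (16·211000/(π·3.41×10^7))^(1/3) = 0.3159 m.

316 mm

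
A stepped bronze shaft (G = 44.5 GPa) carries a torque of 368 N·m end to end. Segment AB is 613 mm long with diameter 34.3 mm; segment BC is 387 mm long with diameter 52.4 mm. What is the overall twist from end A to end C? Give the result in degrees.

J_AB = π(0.0343)⁴/32 = 1.36×10^-7 m⁴; J_BC = π(0.0524)⁴/32 = 7.40×10^-7 m⁴.
θ = (T/G)·Σ L_i/J_i = (368.0/44.5×10⁹)·(0.613/1.36×10^-7 + 0.387/7.40×10^-7) = 0.04163 rad.

2.39°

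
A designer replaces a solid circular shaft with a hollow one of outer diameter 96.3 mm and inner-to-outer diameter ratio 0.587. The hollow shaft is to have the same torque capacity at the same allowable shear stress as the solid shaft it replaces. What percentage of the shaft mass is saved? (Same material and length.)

Equal τ_max and T ⇒ the solid shaft needs d_s³ = d_o³(1−k⁴), so d_s = 96.3·(1−0.587⁴)^(1/3) = 92.33 mm.
Area ratio A_h/A_s = d_o²(1−k²)/d_s² = (1−k²)/(1−k⁴)^(2/3) = 0.7131.
Mass saving = 1 − 0.7131 = 28.7 %.

28.7 %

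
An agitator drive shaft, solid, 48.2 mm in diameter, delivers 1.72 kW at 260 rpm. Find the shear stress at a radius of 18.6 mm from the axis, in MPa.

ω = 2π·260/60 = 27.23 rad/s, so T = P/ω = 1.72×10³ / 27.23 = 63.17 N·m.
J = πd⁴/32 = π(0.0482)⁴/32 = 5.299×10^-7 m⁴.
Shear stress varies linearly with radius: τ = T·r/J = 63.17 × 0.0186 / 5.299×10^-7 = 2.217×10^6 Pa.

2.22 MPa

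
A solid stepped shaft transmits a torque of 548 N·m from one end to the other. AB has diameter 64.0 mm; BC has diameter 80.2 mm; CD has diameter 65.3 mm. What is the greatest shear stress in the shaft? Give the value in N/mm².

10.6 N/mm²

Under the same torque, τ_max = 16T/(πd³) is largest where d is smallest — segment AB (d = 64.0 mm).
τ_max = 16·548.0/(π·(0.0640)³) = 1.065×10^7 Pa.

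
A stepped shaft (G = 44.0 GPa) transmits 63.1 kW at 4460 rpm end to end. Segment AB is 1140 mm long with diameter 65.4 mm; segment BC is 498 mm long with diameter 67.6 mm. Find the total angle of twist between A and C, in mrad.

2.69 mrad

ω = 2π·4460/60 = 467.1 rad/s, so T = P/ω = 63.1×10³ / 467.1 = 135.1 N·m.
J_AB = π(0.0654)⁴/32 = 1.80×10^-6 m⁴; J_BC = π(0.0676)⁴/32 = 2.05×10^-6 m⁴.
θ = (T/G)·Σ L_i/J_i = (135.1/44.0×10⁹)·(1.14/1.80×10^-6 + 0.498/2.05×10^-6) = 2.695×10^-3 rad.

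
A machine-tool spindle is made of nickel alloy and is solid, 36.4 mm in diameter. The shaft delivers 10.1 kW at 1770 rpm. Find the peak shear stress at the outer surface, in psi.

835 psi

ω = 2π·1770/60 = 185.4 rad/s, so T = P/ω = 10.1×10³ / 185.4 = 54.49 N·m.
J = πd⁴/32 = π(0.0364)⁴/32 = 1.723×10^-7 m⁴.
τ_max = T·r/J = 54.49 × 0.0182 / 1.723×10^-7 = 5.754×10^6 Pa.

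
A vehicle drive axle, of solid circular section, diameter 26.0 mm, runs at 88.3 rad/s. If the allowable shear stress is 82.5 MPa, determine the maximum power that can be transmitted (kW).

25.1 kW

J = πd⁴/32 = π(0.0260)⁴/32 = 4.486×10^-8 m⁴.
T_max = τ_allow·J/r = 8.25×10^7 × 4.486×10^-8 / 0.0130 = 284.7 N·m.
ω = 88.3 rad/s, so P_max = T_max·ω = 2.514×10^4 W.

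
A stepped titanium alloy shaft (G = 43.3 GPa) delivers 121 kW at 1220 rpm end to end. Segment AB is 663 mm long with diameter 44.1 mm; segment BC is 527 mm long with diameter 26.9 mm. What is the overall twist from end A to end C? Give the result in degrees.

15.1°

ω = 2π·1220/60 = 127.8 rad/s, so T = P/ω = 121×10³ / 127.8 = 947.1 N·m.
J_AB = π(0.0441)⁴/32 = 3.71×10^-7 m⁴; J_BC = π(0.0269)⁴/32 = 5.14×10^-8 m⁴.
θ = (T/G)·Σ L_i/J_i = (947.1/43.3×10⁹)·(0.663/3.71×10^-7 + 0.527/5.14×10^-8) = 0.2633 rad.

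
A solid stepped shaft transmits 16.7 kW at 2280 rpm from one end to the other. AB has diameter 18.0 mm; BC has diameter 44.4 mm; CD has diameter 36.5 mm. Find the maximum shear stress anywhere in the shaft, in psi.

8860 psi

ω = 2π·2280/60 = 238.8 rad/s, so T = P/ω = 16.7×10³ / 238.8 = 69.94 N·m.
Under the same torque, τ_max = 16T/(πd³) is largest where d is smallest — segment AB (d = 18.0 mm).
τ_max = 16·69.94/(π·(0.0180)³) = 6.108×10^7 Pa.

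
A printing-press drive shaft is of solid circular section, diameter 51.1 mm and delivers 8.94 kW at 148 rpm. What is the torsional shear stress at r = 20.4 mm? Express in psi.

ω = 2π·148/60 = 15.50 rad/s, so T = P/ω = 8.94×10³ / 15.50 = 576.8 N·m.
J = πd⁴/32 = π(0.0511)⁴/32 = 6.694×10^-7 m⁴.
Shear stress varies linearly with radius: τ = T·r/J = 576.8 × 0.0204 / 6.694×10^-7 = 1.758×10^7 Pa.

2550 psi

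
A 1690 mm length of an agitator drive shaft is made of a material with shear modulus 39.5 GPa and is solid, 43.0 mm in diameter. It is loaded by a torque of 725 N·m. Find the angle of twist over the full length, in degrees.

5.30°

J = πd⁴/32 = π(0.0430)⁴/32 = 3.356×10^-7 m⁴.
θ = T·L/(G·J) = 725.0 × 1.69 / (39.5×10⁹ × 3.356×10^-7) = 0.09242 rad.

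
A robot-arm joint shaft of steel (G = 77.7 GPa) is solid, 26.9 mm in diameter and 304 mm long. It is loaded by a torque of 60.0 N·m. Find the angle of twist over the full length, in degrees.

0.262°

J = πd⁴/32 = π(0.0269)⁴/32 = 5.141×10^-8 m⁴.
θ = T·L/(G·J) = 60.00 × 0.304 / (77.7×10⁹ × 5.141×10^-8) = 4.567×10^-3 rad.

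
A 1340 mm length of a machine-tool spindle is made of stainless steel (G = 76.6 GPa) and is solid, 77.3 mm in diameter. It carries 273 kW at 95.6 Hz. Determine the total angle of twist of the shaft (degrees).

0.130°

ω = 2π·95.6 = 600.7 rad/s, so T = P/ω = 273×10³ / 600.7 = 454.5 N·m.
J = πd⁴/32 = π(0.0773)⁴/32 = 3.505×10^-6 m⁴.
θ = T·L/(G·J) = 454.5 × 1.34 / (76.6×10⁹ × 3.505×10^-6) = 2.268×10^-3 rad.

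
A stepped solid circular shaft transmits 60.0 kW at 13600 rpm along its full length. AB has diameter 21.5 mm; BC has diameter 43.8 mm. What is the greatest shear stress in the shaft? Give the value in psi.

3130 psi

ω = 2π·13600/60 = 1424 rad/s, so T = P/ω = 60.0×10³ / 1424 = 42.13 N·m.
Under the same torque, τ_max = 16T/(πd³) is largest where d is smallest — segment AB (d = 21.5 mm).
τ_max = 16·42.13/(π·(0.0215)³) = 2.159×10^7 Pa.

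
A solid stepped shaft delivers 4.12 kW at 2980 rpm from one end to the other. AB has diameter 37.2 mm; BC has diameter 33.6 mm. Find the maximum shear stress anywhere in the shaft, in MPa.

ω = 2π·2980/60 = 312.1 rad/s, so T = P/ω = 4.12×10³ / 312.1 = 13.20 N·m.
Under the same torque, τ_max = 16T/(πd³) is largest where d is smallest — segment BC (d = 33.6 mm).
τ_max = 16·13.20/(π·(0.0336)³) = 1.773×10^6 Pa.

1.77 MPa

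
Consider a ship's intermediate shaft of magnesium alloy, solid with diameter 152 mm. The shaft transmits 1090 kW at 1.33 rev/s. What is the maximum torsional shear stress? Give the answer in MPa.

ω = 2π·1.33 = 8.357 rad/s, so T = P/ω = 1090×10³ / 8.357 = 130400 N·m.
J = πd⁴/32 = π(0.152)⁴/32 = 5.241×10^-5 m⁴.
τ_max = T·r/J = 130400 × 0.0760 / 5.241×10^-5 = 1.892×10^8 Pa.

189 MPa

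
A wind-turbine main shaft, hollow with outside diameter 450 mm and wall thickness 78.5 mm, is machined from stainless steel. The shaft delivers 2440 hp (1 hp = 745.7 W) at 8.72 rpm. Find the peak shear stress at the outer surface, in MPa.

136 MPa

ω = 2π·8.72/60 = 0.9132 rad/s, so T = P/ω = 2440×745.7 / 0.9132 = 1.993e6 N·m.
J = π(d_o⁴ − d_i⁴)/32 = π(0.450⁴ − 0.293⁴)/32 = 3.302×10^-3 m⁴.
τ_max = T·r/J = 1.993e6 × 0.225 / 3.302×10^-3 = 1.358×10^8 Pa.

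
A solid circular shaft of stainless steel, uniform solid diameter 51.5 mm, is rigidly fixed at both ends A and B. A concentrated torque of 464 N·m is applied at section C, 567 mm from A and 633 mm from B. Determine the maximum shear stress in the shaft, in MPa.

With uniform GJ and both ends fixed, compatibility θ_AC = θ_CB gives T_A·a = T_B·b, together with T_A + T_B = T₀.
T_A = T₀·b/(a+b) = 464.0·633/1200 = 244.8 N·m; T_B = 219.2 N·m.
τ in each portion: τ_AC = 9.13×10^6 Pa, τ_CB = 8.17×10^6 Pa; maximum is in AC.
τ_max = T_AC·r/J = 244.8·0.0257/6.91×10^-7 = 9.126×10^6 Pa.

9.13 MPa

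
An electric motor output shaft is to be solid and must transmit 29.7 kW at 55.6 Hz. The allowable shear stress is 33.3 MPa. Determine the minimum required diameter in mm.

23.5 mm

ω = 2π·55.6 = 349.3 rad/s, so T = P/ω = 29.7×10³ / 349.3 = 85.02 N·m.
For a solid shaft τ_max = 16T/(πd³), so d = (16T/(π τ_allow))^(1/3) = (16·85.02/(π·3.33×10^7))^(1/3) = 0.02351 m.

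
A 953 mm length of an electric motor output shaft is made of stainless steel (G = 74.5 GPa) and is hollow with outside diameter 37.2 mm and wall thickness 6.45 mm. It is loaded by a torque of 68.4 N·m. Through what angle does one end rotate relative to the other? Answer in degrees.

0.326°

J = π(d_o⁴ − d_i⁴)/32 = π(0.0372⁴ − 0.0243⁴)/32 = 1.538×10^-7 m⁴.
θ = T·L/(G·J) = 68.40 × 0.953 / (74.5×10⁹ × 1.538×10^-7) = 5.690×10^-3 rad.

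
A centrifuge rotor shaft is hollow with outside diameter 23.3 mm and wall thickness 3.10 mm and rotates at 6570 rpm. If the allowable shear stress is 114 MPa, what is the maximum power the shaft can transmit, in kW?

138 kW

J = π(d_o⁴ − d_i⁴)/32 = π(0.0233⁴ − 0.0171⁴)/32 = 2.054×10^-8 m⁴.
T_max = τ_allow·J/r = 1.14×10^8 × 2.054×10^-8 / 0.0117 = 201.0 N·m.
ω = 2π·6570/60 = 688.0 rad/s, so P_max = T_max·ω = 1.383×10^5 W.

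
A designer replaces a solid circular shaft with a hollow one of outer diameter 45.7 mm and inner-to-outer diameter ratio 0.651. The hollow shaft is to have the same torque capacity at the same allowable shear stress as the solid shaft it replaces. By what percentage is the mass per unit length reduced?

Equal τ_max and T ⇒ the solid shaft needs d_s³ = d_o³(1−k⁴), so d_s = 45.7·(1−0.651⁴)^(1/3) = 42.78 mm.
Area ratio A_h/A_s = d_o²(1−k²)/d_s² = (1−k²)/(1−k⁴)^(2/3) = 0.6575.
Mass saving = 1 − 0.6575 = 34.3 %.

34.3 %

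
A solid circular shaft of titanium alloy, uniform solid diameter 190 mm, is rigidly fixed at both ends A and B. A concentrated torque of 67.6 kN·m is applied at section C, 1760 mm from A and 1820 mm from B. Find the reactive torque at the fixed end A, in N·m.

With uniform GJ and both ends fixed, compatibility θ_AC = θ_CB gives T_A·a = T_B·b, together with T_A + T_B = T₀.
T_A = T₀·b/(a+b) = 67600·1820/3580 = 34370 N·m; T_B = 33230 N·m.

34400 N·m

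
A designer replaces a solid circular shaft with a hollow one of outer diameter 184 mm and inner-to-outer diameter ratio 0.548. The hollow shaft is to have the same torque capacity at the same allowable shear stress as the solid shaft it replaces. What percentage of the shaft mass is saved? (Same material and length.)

25.5 %

Equal τ_max and T ⇒ the solid shaft needs d_s³ = d_o³(1−k⁴), so d_s = 184·(1−0.548⁴)^(1/3) = 178.3 mm.
Area ratio A_h/A_s = d_o²(1−k²)/d_s² = (1−k²)/(1−k⁴)^(2/3) = 0.7452.
Mass saving = 1 − 0.7452 = 25.5 %.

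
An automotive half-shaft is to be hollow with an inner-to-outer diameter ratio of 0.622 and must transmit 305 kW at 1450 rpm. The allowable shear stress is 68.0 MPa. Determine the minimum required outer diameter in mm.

56.1 mm

ω = 2π·1450/60 = 151.8 rad/s, so T = P/ω = 305×10³ / 151.8 = 2009 N·m.
For a hollow shaft with d_i/d_o = 0.622: τ_max = 16T/(π d_o³ (1−k⁴)), so d_o = [16T/(π τ_allow (1−k⁴))]^(1/3) = [16·2009/(π·6.80×10^7·0.8503)]^(1/3) = 0.05614 m.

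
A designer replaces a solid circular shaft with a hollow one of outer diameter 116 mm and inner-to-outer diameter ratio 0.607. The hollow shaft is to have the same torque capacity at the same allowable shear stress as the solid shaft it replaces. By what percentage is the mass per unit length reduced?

Equal τ_max and T ⇒ the solid shaft needs d_s³ = d_o³(1−k⁴), so d_s = 116·(1−0.607⁴)^(1/3) = 110.5 mm.
Area ratio A_h/A_s = d_o²(1−k²)/d_s² = (1−k²)/(1−k⁴)^(2/3) = 0.6961.
Mass saving = 1 − 0.6961 = 30.4 %.

30.4 %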